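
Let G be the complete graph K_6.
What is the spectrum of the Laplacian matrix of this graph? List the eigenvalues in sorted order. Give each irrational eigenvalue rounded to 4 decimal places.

The graph has 6 vertices and degree multiset [5, 5, 5, 5, 5, 5]; D is the diagonal matrix of degrees and L = D - A. The multiplicity of 0 as a Laplacian eigenvalue equals the number of connected components. There is one zero in the spectrum, matching the 1 component.

[0, 6, 6, 6, 6, 6]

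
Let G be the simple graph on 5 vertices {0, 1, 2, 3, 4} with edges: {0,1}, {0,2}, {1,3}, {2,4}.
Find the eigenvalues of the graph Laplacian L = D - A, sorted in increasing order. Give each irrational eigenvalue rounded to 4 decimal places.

[0, 0.3820, 1.3820, 2.6180, 3.6180]

With the vertex order [0, 1, 2, 3, 4], the degrees are [2, 2, 2, 1, 1], giving D = diag(2, 2, 2, 1, 1) and L = D - A. The multiplicity of 0 as a Laplacian eigenvalue equals the number of connected components. The eigenvalues sum to 8, which equals trace(L) = 2|E|. There is one zero in the spectrum, matching the 1 component.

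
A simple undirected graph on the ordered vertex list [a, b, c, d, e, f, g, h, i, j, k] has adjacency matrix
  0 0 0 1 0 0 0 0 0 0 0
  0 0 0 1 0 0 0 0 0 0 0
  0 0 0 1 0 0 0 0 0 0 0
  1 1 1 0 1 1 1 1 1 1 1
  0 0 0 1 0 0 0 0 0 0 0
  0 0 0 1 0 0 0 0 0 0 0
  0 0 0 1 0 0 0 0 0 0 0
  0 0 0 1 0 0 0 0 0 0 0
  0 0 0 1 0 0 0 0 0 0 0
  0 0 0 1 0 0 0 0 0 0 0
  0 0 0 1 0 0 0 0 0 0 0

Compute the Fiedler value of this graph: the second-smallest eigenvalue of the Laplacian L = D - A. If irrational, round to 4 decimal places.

Reading degrees in the order [a, b, c, d, e, f, g, h, i, j, k] gives [1, 1, 1, 10, 1, 1, 1, 1, 1, 1, 1]; set D = diag(1, 1, 1, 10, 1, 1, 1, 1, 1, 1, 1) and form L = D - A. Computing the eigenvalues of L and sorting gives [0, 1, 1, 1, 1, 1, 1, 1, 1, 1, 11]. The Fiedler value lambda_2 = 1 is strictly positive, so the graph is connected. By the matrix-tree theorem the graph has (1/11) * product of the nonzero eigenvalues = 1 spanning tree.

1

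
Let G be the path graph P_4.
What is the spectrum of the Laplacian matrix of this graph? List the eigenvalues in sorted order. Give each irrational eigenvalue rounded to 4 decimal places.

[0, 0.5858, 2, 3.4142]

The graph has 4 vertices and degree multiset [2, 2, 1, 1]; D is the diagonal matrix of degrees and L = D - A. Diagonalising L (or applying a numerical eigensolver to the 4x4 matrix) gives the spectrum above. There is one zero in the spectrum, matching the 1 component.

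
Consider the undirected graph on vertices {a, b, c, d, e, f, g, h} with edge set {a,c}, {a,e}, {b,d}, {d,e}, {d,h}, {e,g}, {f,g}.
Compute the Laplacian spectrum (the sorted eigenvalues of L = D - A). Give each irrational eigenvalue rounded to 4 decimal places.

Reading degrees in the order [a, b, c, d, e, f, g, h] gives [2, 1, 1, 3, 3, 1, 2, 1]; set D = diag(2, 1, 1, 3, 3, 1, 2, 1) and form L = D - A. Since every row of L sums to 0, the all-ones vector is in the kernel and 0 is an eigenvalue. The eigenvalues sum to 14, which equals trace(L) = 2|E|.

[0, 0.3065, 0.3820, 1, 1.6703, 2.6180, 3.3297, 4.6935]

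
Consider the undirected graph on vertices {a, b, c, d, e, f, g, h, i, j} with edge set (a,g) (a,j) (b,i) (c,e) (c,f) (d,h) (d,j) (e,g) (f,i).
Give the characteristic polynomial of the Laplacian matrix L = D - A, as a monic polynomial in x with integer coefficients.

x^10 - 18x^9 + 136x^8 - 560x^7 + 1365x^6 - 2002x^5 + 1716x^4 - 792x^3 + 165x^2 - 10x

Each diagonal entry of L is the vertex degree and each off-diagonal entry is -1 where an edge is present, 0 otherwise; in the order [a, b, c, d, e, f, g, h, i, j] the diagonal is [2, 1, 2, 2, 2, 2, 2, 1, 2, 2]. L has integer entries, so p(x) = det(xI - L) has integer coefficients. Expanding the determinant yields x^10 - 18x^9 + 136x^8 - 560x^7 + 1365x^6 - 2002x^5 + 1716x^4 - 792x^3 + 165x^2 - 10x. The coefficient of x^9 equals -trace(L) = -18, matching the sum of degrees. The largest eigenvalue, 3.9021, is at most the vertex count 10. There is one zero in the spectrum, matching the 1 component.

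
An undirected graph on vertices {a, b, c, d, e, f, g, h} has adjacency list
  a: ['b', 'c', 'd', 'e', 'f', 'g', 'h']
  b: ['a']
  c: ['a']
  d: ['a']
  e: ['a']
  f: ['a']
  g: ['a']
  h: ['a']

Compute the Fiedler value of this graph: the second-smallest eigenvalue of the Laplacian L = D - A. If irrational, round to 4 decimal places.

1

Each diagonal entry of L is the vertex degree and each off-diagonal entry is -1 where an edge is present, 0 otherwise; in the order [a, b, c, d, e, f, g, h] the diagonal is [7, 1, 1, 1, 1, 1, 1, 1]. The smallest Laplacian eigenvalue is always 0. The next one, lambda_2 = 1, measures how hard the graph is to disconnect: larger values mean better connectivity. There is one zero in the spectrum, matching the 1 component.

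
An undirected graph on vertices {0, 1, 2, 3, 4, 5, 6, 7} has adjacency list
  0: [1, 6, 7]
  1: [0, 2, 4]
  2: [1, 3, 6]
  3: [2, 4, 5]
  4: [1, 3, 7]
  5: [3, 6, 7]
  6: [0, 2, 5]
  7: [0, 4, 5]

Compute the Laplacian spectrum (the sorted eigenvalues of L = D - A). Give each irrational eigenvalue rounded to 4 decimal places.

Reading degrees in the order [0, 1, 2, 3, 4, 5, 6, 7] gives [3, 3, 3, 3, 3, 3, 3, 3]; set D = diag(3, 3, 3, 3, 3, 3, 3, 3) and form L = D - A. Since every row of L sums to 0, the all-ones vector is in the kernel and 0 is an eigenvalue. The single zero eigenvalue shows the graph is connected. The eigenvalues sum to 24, which equals trace(L) = 2|E|. By the matrix-tree theorem the graph has (1/8) * product of the nonzero eigenvalues = 384 spanning trees.

[0, 2, 2, 2, 4, 4, 4, 6]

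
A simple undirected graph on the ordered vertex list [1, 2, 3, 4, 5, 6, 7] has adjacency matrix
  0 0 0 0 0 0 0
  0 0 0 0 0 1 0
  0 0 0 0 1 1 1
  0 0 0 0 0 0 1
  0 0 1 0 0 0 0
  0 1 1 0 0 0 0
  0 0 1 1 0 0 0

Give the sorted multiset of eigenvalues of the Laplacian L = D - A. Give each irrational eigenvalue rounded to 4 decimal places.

Reading degrees in the order [1, 2, 3, 4, 5, 6, 7] gives [0, 1, 3, 1, 1, 2, 2]; set D = diag(0, 1, 3, 1, 1, 2, 2) and form L = D - A. Since every row of L sums to 0, the all-ones vector is in the kernel and 0 is an eigenvalue. The 2 zero eigenvalues correspond to the 2 connected components. There are 2 zeros in the spectrum, matching the 2 components.

[0, 0, 0.3820, 0.6972, 2, 2.6180, 4.3028]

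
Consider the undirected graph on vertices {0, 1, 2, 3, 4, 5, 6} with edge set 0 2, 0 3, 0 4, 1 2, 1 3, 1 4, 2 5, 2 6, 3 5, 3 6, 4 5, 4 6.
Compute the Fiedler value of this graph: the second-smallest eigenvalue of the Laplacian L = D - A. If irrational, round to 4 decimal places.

With the vertex order [0, 1, 2, 3, 4, 5, 6], the degrees are [3, 3, 4, 4, 4, 3, 3], giving D = diag(3, 3, 4, 4, 4, 3, 3) and L = D - A. The smallest Laplacian eigenvalue is always 0. The next one, lambda_2 = 3, measures how hard the graph is to disconnect: larger values mean better connectivity.

3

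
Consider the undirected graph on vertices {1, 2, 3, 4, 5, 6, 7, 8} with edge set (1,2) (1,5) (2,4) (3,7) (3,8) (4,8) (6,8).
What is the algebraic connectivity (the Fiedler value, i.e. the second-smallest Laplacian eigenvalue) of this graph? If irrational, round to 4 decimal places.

0.1864

Each diagonal entry of L is the vertex degree and each off-diagonal entry is -1 where an edge is present, 0 otherwise; in the order [1, 2, 3, 4, 5, 6, 7, 8] the diagonal is [2, 2, 2, 2, 1, 1, 1, 3]. The smallest Laplacian eigenvalue is always 0. The next one, lambda_2 = 0.1864, measures how hard the graph is to disconnect: larger values mean better connectivity.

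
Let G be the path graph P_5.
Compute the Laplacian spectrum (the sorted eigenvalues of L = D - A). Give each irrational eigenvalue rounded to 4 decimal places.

[0, 0.3820, 1.3820, 2.6180, 3.6180]

The graph has 5 vertices and degree multiset [2, 2, 2, 1, 1]; D is the diagonal matrix of degrees and L = D - A. L is symmetric positive semidefinite, so every eigenvalue is real and nonnegative. The single zero eigenvalue shows the graph is connected. The largest eigenvalue, 3.6180, is at most the vertex count 5.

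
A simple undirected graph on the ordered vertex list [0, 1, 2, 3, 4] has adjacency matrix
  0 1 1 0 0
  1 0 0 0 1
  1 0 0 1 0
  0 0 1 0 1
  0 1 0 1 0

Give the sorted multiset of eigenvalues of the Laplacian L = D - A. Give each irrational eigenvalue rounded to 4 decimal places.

Reading degrees in the order [0, 1, 2, 3, 4] gives [2, 2, 2, 2, 2]; set D = diag(2, 2, 2, 2, 2) and form L = D - A. L is symmetric positive semidefinite, so every eigenvalue is real and nonnegative. By the matrix-tree theorem the graph has (1/5) * product of the nonzero eigenvalues = 5 spanning trees.

[0, 1.3820, 1.3820, 3.6180, 3.6180]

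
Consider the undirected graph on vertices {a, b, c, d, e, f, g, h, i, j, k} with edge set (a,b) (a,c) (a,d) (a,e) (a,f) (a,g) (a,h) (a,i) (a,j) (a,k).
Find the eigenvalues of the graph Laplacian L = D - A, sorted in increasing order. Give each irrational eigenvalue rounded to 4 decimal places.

Each diagonal entry of L is the vertex degree and each off-diagonal entry is -1 where an edge is present, 0 otherwise; in the order [a, b, c, d, e, f, g, h, i, j, k] the diagonal is [10, 1, 1, 1, 1, 1, 1, 1, 1, 1, 1]. Since every row of L sums to 0, the all-ones vector is in the kernel and 0 is an eigenvalue. There is one zero in the spectrum, matching the 1 component.

[0, 1, 1, 1, 1, 1, 1, 1, 1, 1, 11]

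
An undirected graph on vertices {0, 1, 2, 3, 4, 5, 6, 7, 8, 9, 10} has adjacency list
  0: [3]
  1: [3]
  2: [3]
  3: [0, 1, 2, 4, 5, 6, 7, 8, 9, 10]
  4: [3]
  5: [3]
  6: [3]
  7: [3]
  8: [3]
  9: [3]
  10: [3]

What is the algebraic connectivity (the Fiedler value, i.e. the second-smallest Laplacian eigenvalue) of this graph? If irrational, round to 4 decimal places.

Each diagonal entry of L is the vertex degree and each off-diagonal entry is -1 where an edge is present, 0 otherwise; in the order [0, 1, 2, 3, 4, 5, 6, 7, 8, 9, 10] the diagonal is [1, 1, 1, 10, 1, 1, 1, 1, 1, 1, 1]. Computing the eigenvalues of L and sorting gives [0, 1, 1, 1, 1, 1, 1, 1, 1, 1, 11]. The Fiedler value lambda_2 = 1 is strictly positive, so the graph is connected. The largest eigenvalue, 11, is at most the vertex count 11.

1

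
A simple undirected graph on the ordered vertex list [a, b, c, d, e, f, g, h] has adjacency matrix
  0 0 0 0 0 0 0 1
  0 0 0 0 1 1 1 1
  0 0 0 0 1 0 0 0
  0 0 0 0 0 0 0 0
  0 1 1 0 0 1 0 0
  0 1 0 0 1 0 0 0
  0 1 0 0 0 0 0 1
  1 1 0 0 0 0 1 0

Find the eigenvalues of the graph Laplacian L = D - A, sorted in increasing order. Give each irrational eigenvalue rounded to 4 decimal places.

With the vertex order [a, b, c, d, e, f, g, h], the degrees are [1, 4, 1, 0, 3, 2, 2, 3], giving D = diag(1, 4, 1, 0, 3, 2, 2, 3) and L = D - A. L is symmetric positive semidefinite, so every eigenvalue is real and nonnegative. The 2 zero eigenvalues correspond to the 2 connected components. There are 2 zeros in the spectrum, matching the 2 components. The eigenvalues sum to 16, which equals trace(L) = 2|E|.

[0, 0, 0.4679, 1.0878, 1.6527, 3.7135, 3.8794, 5.1987]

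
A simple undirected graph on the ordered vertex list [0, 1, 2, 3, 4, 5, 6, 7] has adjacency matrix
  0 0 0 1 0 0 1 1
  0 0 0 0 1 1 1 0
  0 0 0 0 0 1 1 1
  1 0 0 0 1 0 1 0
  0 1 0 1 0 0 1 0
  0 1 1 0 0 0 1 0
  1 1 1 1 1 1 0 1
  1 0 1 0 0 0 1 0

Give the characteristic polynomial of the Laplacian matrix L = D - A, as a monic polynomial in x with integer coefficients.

With the vertex order [0, 1, 2, 3, 4, 5, 6, 7], the degrees are [3, 3, 3, 3, 3, 3, 7, 3], giving D = diag(3, 3, 3, 3, 3, 3, 7, 3) and L = D - A. L has integer entries, so p(x) = det(xI - L) has integer coefficients. Expanding the determinant yields x^8 - 28x^7 + 322x^6 - 1974x^5 + 6965x^4 - 14126x^3 + 15225x^2 - 6728x. The constant term is 0 because L is singular (the all-ones vector lies in its kernel).

x^8 - 28x^7 + 322x^6 - 1974x^5 + 6965x^4 - 14126x^3 + 15225x^2 - 6728x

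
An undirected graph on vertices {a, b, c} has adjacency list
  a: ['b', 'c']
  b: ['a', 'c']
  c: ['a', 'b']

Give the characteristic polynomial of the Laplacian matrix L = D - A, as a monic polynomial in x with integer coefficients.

x^3 - 6x^2 + 9x

Reading degrees in the order [a, b, c] gives [2, 2, 2]; set D = diag(2, 2, 2) and form L = D - A. The eigenvalues of L are [0, 3, 3]; the characteristic polynomial is the product of (x - lambda_i), which multiplies out to x^3 - 6x^2 + 9x. Since p(0) = det(-L) = 0, x divides p(x). The largest eigenvalue, 3, is at most the vertex count 3.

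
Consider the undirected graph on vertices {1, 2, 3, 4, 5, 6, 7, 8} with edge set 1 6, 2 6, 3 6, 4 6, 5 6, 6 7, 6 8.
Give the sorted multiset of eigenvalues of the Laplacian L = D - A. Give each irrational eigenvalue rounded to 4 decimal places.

[0, 1, 1, 1, 1, 1, 1, 8]

Reading degrees in the order [1, 2, 3, 4, 5, 6, 7, 8] gives [1, 1, 1, 1, 1, 7, 1, 1]; set D = diag(1, 1, 1, 1, 1, 7, 1, 1) and form L = D - A. Diagonalising L (or applying a numerical eigensolver to the 8x8 matrix) gives the spectrum above. The single zero eigenvalue shows the graph is connected. By the matrix-tree theorem the graph has (1/8) * product of the nonzero eigenvalues = 1 spanning tree. The largest eigenvalue, 8, is at most the vertex count 8.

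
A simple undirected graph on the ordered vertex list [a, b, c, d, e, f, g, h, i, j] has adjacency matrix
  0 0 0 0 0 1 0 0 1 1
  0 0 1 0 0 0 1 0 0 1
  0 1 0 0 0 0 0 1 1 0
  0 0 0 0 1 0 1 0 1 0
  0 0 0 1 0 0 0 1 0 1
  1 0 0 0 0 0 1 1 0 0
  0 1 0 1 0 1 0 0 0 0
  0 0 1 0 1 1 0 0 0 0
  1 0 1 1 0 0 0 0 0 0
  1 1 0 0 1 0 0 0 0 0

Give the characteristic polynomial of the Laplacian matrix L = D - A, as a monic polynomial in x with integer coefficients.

With the vertex order [a, b, c, d, e, f, g, h, i, j], the degrees are [3, 3, 3, 3, 3, 3, 3, 3, 3, 3], giving D = diag(3, 3, 3, 3, 3, 3, 3, 3, 3, 3) and L = D - A. L has integer entries, so p(x) = det(xI - L) has integer coefficients. Expanding the determinant yields x^10 - 30x^9 + 390x^8 - 2880x^7 + 13305x^6 - 39882x^5 + 77640x^4 - 94800x^3 + 66000x^2 - 20000x. The constant term is 0 because L is singular (the all-ones vector lies in its kernel).

x^10 - 30x^9 + 390x^8 - 2880x^7 + 13305x^6 - 39882x^5 + 77640x^4 - 94800x^3 + 66000x^2 - 20000x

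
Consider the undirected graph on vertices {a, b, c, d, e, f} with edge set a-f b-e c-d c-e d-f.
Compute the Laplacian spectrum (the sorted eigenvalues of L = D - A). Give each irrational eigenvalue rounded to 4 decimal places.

With the vertex order [a, b, c, d, e, f], the degrees are [1, 1, 2, 2, 2, 2], giving D = diag(1, 1, 2, 2, 2, 2) and L = D - A. L is symmetric positive semidefinite, so every eigenvalue is real and nonnegative. There is one zero in the spectrum, matching the 1 component.

[0, 0.2679, 1, 2, 3, 3.7321]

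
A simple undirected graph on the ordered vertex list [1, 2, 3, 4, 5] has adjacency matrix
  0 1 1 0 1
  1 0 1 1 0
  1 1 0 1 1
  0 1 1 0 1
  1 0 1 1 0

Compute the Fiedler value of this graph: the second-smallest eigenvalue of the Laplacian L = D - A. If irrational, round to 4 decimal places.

3

Reading degrees in the order [1, 2, 3, 4, 5] gives [3, 3, 4, 3, 3]; set D = diag(3, 3, 4, 3, 3) and form L = D - A. Computing the eigenvalues of L and sorting gives [0, 3, 3, 5, 5]. The Fiedler value lambda_2 = 3 is strictly positive, so the graph is connected. By the matrix-tree theorem the graph has (1/5) * product of the nonzero eigenvalues = 45 spanning trees.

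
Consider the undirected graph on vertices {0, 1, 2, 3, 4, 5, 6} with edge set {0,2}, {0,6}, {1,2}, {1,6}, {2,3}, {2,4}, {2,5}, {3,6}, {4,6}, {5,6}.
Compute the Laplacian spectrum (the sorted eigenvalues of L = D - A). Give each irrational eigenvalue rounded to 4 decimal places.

With the vertex order [0, 1, 2, 3, 4, 5, 6], the degrees are [2, 2, 5, 2, 2, 2, 5], giving D = diag(2, 2, 5, 2, 2, 2, 5) and L = D - A. Since every row of L sums to 0, the all-ones vector is in the kernel and 0 is an eigenvalue. The single zero eigenvalue shows the graph is connected. The eigenvalues sum to 20, which equals trace(L) = 2|E|.

[0, 2, 2, 2, 2, 5, 7]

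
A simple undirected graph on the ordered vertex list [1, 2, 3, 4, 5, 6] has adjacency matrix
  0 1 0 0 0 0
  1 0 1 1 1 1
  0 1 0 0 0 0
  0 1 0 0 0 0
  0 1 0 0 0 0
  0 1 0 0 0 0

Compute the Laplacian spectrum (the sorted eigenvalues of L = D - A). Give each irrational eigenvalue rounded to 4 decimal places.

Each diagonal entry of L is the vertex degree and each off-diagonal entry is -1 where an edge is present, 0 otherwise; in the order [1, 2, 3, 4, 5, 6] the diagonal is [1, 5, 1, 1, 1, 1]. Since every row of L sums to 0, the all-ones vector is in the kernel and 0 is an eigenvalue. The single zero eigenvalue shows the graph is connected. The largest eigenvalue, 6, is at most the vertex count 6. There is one zero in the spectrum, matching the 1 component.

[0, 1, 1, 1, 1, 6]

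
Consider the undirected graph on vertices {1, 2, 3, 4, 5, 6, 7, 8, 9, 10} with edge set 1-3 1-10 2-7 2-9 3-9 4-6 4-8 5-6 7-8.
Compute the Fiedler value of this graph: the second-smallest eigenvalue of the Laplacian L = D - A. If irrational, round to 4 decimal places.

0.0979

Reading degrees in the order [1, 2, 3, 4, 5, 6, 7, 8, 9, 10] gives [2, 2, 2, 2, 1, 2, 2, 2, 2, 1]; set D = diag(2, 2, 2, 2, 1, 2, 2, 2, 2, 1) and form L = D - A. The sorted Laplacian eigenvalues are [0, 0.0979, 0.3820, 0.8244, 1.3820, 2, 2.6180, 3.1756, 3.6180, 3.9021]; the algebraic connectivity is the second entry, 0.0979. The largest eigenvalue, 3.9021, is at most the vertex count 10. The eigenvalues sum to 18, which equals trace(L) = 2|E|.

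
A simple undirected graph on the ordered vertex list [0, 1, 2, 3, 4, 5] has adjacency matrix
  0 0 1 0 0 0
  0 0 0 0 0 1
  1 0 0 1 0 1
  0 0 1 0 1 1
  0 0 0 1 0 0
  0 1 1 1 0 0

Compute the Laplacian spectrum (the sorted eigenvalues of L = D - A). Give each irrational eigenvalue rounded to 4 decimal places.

[0, 0.6972, 0.6972, 2, 4.3028, 4.3028]

With the vertex order [0, 1, 2, 3, 4, 5], the degrees are [1, 1, 3, 3, 1, 3], giving D = diag(1, 1, 3, 3, 1, 3) and L = D - A. L is symmetric positive semidefinite, so every eigenvalue is real and nonnegative. The single zero eigenvalue shows the graph is connected. By the matrix-tree theorem the graph has (1/6) * product of the nonzero eigenvalues = 3 spanning trees. The eigenvalues sum to 12, which equals trace(L) = 2|E|.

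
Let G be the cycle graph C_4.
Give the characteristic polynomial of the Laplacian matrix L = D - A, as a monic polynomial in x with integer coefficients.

The graph has 4 vertices and degree multiset [2, 2, 2, 2]; D is the diagonal matrix of degrees and L = D - A. The eigenvalues of L are [0, 2, 2, 4]; the characteristic polynomial is the product of (x - lambda_i), which multiplies out to x^4 - 8x^3 + 20x^2 - 16x. The coefficient of x^3 equals -trace(L) = -8, matching the sum of degrees. The eigenvalues sum to 8, which equals trace(L) = 2|E|. There is one zero in the spectrum, matching the 1 component.

x^4 - 8x^3 + 20x^2 - 16x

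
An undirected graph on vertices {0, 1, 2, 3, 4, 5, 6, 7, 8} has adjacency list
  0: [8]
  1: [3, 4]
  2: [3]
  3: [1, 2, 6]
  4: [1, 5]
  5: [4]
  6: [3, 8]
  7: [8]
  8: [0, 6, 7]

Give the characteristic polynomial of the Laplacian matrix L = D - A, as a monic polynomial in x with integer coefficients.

x^9 - 16x^8 + 103x^7 - 344x^6 + 643x^5 - 678x^4 + 384x^3 - 102x^2 + 9x

Reading degrees in the order [0, 1, 2, 3, 4, 5, 6, 7, 8] gives [1, 2, 1, 3, 2, 1, 2, 1, 3]; set D = diag(1, 2, 1, 3, 2, 1, 2, 1, 3) and form L = D - A. Computing det(xI - L) by cofactor expansion (or equivalently via sum-over-permutations) gives x^9 - 16x^8 + 103x^7 - 344x^6 + 643x^5 - 678x^4 + 384x^3 - 102x^2 + 9x. Since p(0) = det(-L) = 0, x divides p(x). There is one zero in the spectrum, matching the 1 component.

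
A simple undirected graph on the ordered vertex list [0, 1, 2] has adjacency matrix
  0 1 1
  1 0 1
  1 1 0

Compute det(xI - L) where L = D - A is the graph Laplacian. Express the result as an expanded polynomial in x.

With the vertex order [0, 1, 2], the degrees are [2, 2, 2], giving D = diag(2, 2, 2) and L = D - A. Computing det(xI - L) by cofactor expansion (or equivalently via sum-over-permutations) gives x^3 - 6x^2 + 9x. The coefficient of x^2 equals -trace(L) = -6, matching the sum of degrees. By the matrix-tree theorem the graph has (1/3) * product of the nonzero eigenvalues = 3 spanning trees.

x^3 - 6x^2 + 9x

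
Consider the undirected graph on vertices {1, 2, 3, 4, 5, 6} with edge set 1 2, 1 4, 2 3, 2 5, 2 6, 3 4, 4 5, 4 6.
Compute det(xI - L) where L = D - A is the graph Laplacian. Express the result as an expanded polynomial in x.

Each diagonal entry of L is the vertex degree and each off-diagonal entry is -1 where an edge is present, 0 otherwise; in the order [1, 2, 3, 4, 5, 6] the diagonal is [2, 4, 2, 4, 2, 2]. Computing det(xI - L) by cofactor expansion (or equivalently via sum-over-permutations) gives x^6 - 16x^5 + 96x^4 - 272x^3 + 368x^2 - 192x. Since p(0) = det(-L) = 0, x divides p(x). The largest eigenvalue, 6, is at most the vertex count 6. There is one zero in the spectrum, matching the 1 component.

x^6 - 16x^5 + 96x^4 - 272x^3 + 368x^2 - 192x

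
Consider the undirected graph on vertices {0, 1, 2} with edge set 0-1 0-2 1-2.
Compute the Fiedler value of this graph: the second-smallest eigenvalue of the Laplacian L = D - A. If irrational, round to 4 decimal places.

3

Reading degrees in the order [0, 1, 2] gives [2, 2, 2]; set D = diag(2, 2, 2) and form L = D - A. The smallest Laplacian eigenvalue is always 0. The next one, lambda_2 = 3, measures how hard the graph is to disconnect: larger values mean better connectivity. There is one zero in the spectrum, matching the 1 component.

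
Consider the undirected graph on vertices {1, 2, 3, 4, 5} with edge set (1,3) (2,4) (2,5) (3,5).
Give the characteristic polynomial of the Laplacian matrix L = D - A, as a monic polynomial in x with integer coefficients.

x^5 - 8x^4 + 21x^3 - 20x^2 + 5x

With the vertex order [1, 2, 3, 4, 5], the degrees are [1, 2, 2, 1, 2], giving D = diag(1, 2, 2, 1, 2) and L = D - A. Computing det(xI - L) by cofactor expansion (or equivalently via sum-over-permutations) gives x^5 - 8x^4 + 21x^3 - 20x^2 + 5x. The constant term is 0 because L is singular (the all-ones vector lies in its kernel). By the matrix-tree theorem the graph has (1/5) * product of the nonzero eigenvalues = 1 spanning tree.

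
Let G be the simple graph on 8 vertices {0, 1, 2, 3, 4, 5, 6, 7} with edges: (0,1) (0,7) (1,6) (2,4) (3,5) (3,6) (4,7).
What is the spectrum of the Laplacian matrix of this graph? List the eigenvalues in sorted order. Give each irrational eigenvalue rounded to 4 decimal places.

[0, 0.1522, 0.5858, 1.2346, 2, 2.7654, 3.4142, 3.8478]

Reading degrees in the order [0, 1, 2, 3, 4, 5, 6, 7] gives [2, 2, 1, 2, 2, 1, 2, 2]; set D = diag(2, 2, 1, 2, 2, 1, 2, 2) and form L = D - A. The multiplicity of 0 as a Laplacian eigenvalue equals the number of connected components. The single zero eigenvalue shows the graph is connected. By the matrix-tree theorem the graph has (1/8) * product of the nonzero eigenvalues = 1 spanning tree.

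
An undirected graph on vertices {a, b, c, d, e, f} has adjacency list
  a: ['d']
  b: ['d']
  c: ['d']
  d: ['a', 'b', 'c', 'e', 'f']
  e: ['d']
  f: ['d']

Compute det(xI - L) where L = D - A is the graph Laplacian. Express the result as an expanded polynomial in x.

Reading degrees in the order [a, b, c, d, e, f] gives [1, 1, 1, 5, 1, 1]; set D = diag(1, 1, 1, 5, 1, 1) and form L = D - A. Computing det(xI - L) by cofactor expansion (or equivalently via sum-over-permutations) gives x^6 - 10x^5 + 30x^4 - 40x^3 + 25x^2 - 6x. The constant term is 0 because L is singular (the all-ones vector lies in its kernel). By the matrix-tree theorem the graph has (1/6) * product of the nonzero eigenvalues = 1 spanning tree.

x^6 - 10x^5 + 30x^4 - 40x^3 + 25x^2 - 6x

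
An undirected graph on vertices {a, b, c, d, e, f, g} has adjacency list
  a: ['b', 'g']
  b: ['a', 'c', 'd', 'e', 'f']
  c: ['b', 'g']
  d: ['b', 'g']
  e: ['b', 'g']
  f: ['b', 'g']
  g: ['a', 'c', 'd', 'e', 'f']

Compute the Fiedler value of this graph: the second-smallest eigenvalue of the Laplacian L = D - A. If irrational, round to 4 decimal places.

2

With the vertex order [a, b, c, d, e, f, g], the degrees are [2, 5, 2, 2, 2, 2, 5], giving D = diag(2, 5, 2, 2, 2, 2, 5) and L = D - A. The sorted Laplacian eigenvalues are [0, 2, 2, 2, 2, 5, 7]; the algebraic connectivity is the second entry, 2. By the matrix-tree theorem the graph has (1/7) * product of the nonzero eigenvalues = 80 spanning trees.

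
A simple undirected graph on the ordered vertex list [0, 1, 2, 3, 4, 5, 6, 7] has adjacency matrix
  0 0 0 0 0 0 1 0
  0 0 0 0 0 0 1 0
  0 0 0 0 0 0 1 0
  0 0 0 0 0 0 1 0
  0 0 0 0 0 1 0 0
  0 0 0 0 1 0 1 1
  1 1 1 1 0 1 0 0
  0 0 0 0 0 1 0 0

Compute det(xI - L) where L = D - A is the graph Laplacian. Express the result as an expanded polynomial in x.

Reading degrees in the order [0, 1, 2, 3, 4, 5, 6, 7] gives [1, 1, 1, 1, 1, 3, 5, 1]; set D = diag(1, 1, 1, 1, 1, 3, 5, 1) and form L = D - A. L has integer entries, so p(x) = det(xI - L) has integer coefficients. Expanding the determinant yields x^8 - 14x^7 + 71x^6 - 172x^5 + 223x^4 - 158x^3 + 57x^2 - 8x. Since p(0) = det(-L) = 0, x divides p(x). The eigenvalues sum to 14, which equals trace(L) = 2|E|.

x^8 - 14x^7 + 71x^6 - 172x^5 + 223x^4 - 158x^3 + 57x^2 - 8x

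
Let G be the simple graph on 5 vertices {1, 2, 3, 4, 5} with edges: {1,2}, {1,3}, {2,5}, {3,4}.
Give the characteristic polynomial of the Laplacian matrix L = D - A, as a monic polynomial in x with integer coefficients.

Each diagonal entry of L is the vertex degree and each off-diagonal entry is -1 where an edge is present, 0 otherwise; in the order [1, 2, 3, 4, 5] the diagonal is [2, 2, 2, 1, 1]. Computing det(xI - L) by cofactor expansion (or equivalently via sum-over-permutations) gives x^5 - 8x^4 + 21x^3 - 20x^2 + 5x. The coefficient of x^4 equals -trace(L) = -8, matching the sum of degrees. The largest eigenvalue, 3.6180, is at most the vertex count 5.

x^5 - 8x^4 + 21x^3 - 20x^2 + 5x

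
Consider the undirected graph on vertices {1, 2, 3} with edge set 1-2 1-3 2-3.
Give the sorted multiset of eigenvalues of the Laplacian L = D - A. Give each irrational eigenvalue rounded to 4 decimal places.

[0, 3, 3]

With the vertex order [1, 2, 3], the degrees are [2, 2, 2], giving D = diag(2, 2, 2) and L = D - A. Since every row of L sums to 0, the all-ones vector is in the kernel and 0 is an eigenvalue. By the matrix-tree theorem the graph has (1/3) * product of the nonzero eigenvalues = 3 spanning trees. There is one zero in the spectrum, matching the 1 component.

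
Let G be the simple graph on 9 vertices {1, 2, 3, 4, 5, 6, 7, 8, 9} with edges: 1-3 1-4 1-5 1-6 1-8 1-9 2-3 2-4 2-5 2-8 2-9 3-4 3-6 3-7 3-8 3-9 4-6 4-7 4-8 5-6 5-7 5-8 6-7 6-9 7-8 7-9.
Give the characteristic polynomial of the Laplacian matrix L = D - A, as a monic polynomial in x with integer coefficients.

x^9 - 52x^8 + 1174x^7 - 15030x^6 + 119340x^5 - 601800x^4 + 1882222x^3 - 3338466x^2 + 2571156x

With the vertex order [1, 2, 3, 4, 5, 6, 7, 8, 9], the degrees are [6, 5, 7, 6, 5, 6, 6, 6, 5], giving D = diag(6, 5, 7, 6, 5, 6, 6, 6, 5) and L = D - A. L has integer entries, so p(x) = det(xI - L) has integer coefficients. Expanding the determinant yields x^9 - 52x^8 + 1174x^7 - 15030x^6 + 119340x^5 - 601800x^4 + 1882222x^3 - 3338466x^2 + 2571156x. The coefficient of x^8 equals -trace(L) = -52, matching the sum of degrees. By the matrix-tree theorem the graph has (1/9) * product of the nonzero eigenvalues = 285684 spanning trees. There is one zero in the spectrum, matching the 1 component.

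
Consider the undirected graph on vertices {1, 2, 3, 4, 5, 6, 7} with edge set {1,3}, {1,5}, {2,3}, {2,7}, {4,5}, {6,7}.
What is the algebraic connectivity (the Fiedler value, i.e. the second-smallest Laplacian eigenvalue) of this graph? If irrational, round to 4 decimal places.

Reading degrees in the order [1, 2, 3, 4, 5, 6, 7] gives [2, 2, 2, 1, 2, 1, 2]; set D = diag(2, 2, 2, 1, 2, 1, 2) and form L = D - A. Computing the eigenvalues of L and sorting gives [0, 0.1981, 0.7530, 1.5550, 2.4450, 3.2470, 3.8019]. The Fiedler value lambda_2 = 0.1981 is strictly positive, so the graph is connected. There is one zero in the spectrum, matching the 1 component.

0.1981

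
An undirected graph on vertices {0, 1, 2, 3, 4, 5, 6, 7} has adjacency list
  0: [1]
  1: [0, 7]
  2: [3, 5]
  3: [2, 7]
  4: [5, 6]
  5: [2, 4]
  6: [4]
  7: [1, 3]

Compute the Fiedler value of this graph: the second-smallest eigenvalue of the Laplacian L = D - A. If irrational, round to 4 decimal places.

With the vertex order [0, 1, 2, 3, 4, 5, 6, 7], the degrees are [1, 2, 2, 2, 2, 2, 1, 2], giving D = diag(1, 2, 2, 2, 2, 2, 1, 2) and L = D - A. The sorted Laplacian eigenvalues are [0, 0.1522, 0.5858, 1.2346, 2, 2.7654, 3.4142, 3.8478]; the algebraic connectivity is the second entry, 0.1522. The eigenvalues sum to 14, which equals trace(L) = 2|E|.

0.1522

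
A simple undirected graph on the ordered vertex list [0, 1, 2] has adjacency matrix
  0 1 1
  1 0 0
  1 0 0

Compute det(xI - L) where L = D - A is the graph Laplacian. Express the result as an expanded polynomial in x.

x^3 - 4x^2 + 3x

Each diagonal entry of L is the vertex degree and each off-diagonal entry is -1 where an edge is present, 0 otherwise; in the order [0, 1, 2] the diagonal is [2, 1, 1]. L has integer entries, so p(x) = det(xI - L) has integer coefficients. Expanding the determinant yields x^3 - 4x^2 + 3x. Since p(0) = det(-L) = 0, x divides p(x). The eigenvalues sum to 4, which equals trace(L) = 2|E|.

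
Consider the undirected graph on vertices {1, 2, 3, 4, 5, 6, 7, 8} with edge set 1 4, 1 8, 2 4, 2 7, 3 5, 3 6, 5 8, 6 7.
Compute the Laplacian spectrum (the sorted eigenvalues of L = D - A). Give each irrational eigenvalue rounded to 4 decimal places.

[0, 0.5858, 0.5858, 2, 2, 3.4142, 3.4142, 4]

With the vertex order [1, 2, 3, 4, 5, 6, 7, 8], the degrees are [2, 2, 2, 2, 2, 2, 2, 2], giving D = diag(2, 2, 2, 2, 2, 2, 2, 2) and L = D - A. The multiplicity of 0 as a Laplacian eigenvalue equals the number of connected components. The single zero eigenvalue shows the graph is connected. By the matrix-tree theorem the graph has (1/8) * product of the nonzero eigenvalues = 8 spanning trees. The eigenvalues sum to 16, which equals trace(L) = 2|E|.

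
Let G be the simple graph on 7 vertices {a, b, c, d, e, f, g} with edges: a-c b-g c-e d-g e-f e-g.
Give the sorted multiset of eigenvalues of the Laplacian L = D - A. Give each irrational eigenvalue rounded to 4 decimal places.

[0, 0.3217, 0.6802, 1, 2.1397, 3.2297, 4.6287]

With the vertex order [a, b, c, d, e, f, g], the degrees are [1, 1, 2, 1, 3, 1, 3], giving D = diag(1, 1, 2, 1, 3, 1, 3) and L = D - A. Diagonalising L (or applying a numerical eigensolver to the 7x7 matrix) gives the spectrum above. The single zero eigenvalue shows the graph is connected. There is one zero in the spectrum, matching the 1 component.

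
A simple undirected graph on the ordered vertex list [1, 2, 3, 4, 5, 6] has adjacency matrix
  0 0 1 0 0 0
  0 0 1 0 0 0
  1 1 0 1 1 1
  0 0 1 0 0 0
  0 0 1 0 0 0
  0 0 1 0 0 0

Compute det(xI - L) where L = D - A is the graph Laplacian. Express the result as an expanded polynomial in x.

Reading degrees in the order [1, 2, 3, 4, 5, 6] gives [1, 1, 5, 1, 1, 1]; set D = diag(1, 1, 5, 1, 1, 1) and form L = D - A. The eigenvalues of L are [0, 1, 1, 1, 1, 6]; the characteristic polynomial is the product of (x - lambda_i), which multiplies out to x^6 - 10x^5 + 30x^4 - 40x^3 + 25x^2 - 6x. The constant term is 0 because L is singular (the all-ones vector lies in its kernel). The eigenvalues sum to 10, which equals trace(L) = 2|E|.

x^6 - 10x^5 + 30x^4 - 40x^3 + 25x^2 - 6x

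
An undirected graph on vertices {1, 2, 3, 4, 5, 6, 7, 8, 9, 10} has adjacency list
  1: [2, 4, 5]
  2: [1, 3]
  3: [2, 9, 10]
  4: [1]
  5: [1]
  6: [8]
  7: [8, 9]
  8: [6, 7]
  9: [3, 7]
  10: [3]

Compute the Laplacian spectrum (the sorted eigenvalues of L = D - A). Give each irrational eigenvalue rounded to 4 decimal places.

Reading degrees in the order [1, 2, 3, 4, 5, 6, 7, 8, 9, 10] gives [3, 2, 3, 1, 1, 1, 2, 2, 2, 1]; set D = diag(3, 2, 3, 1, 1, 1, 2, 2, 2, 1) and form L = D - A. Diagonalising L (or applying a numerical eigensolver to the 10x10 matrix) gives the spectrum above. The largest eigenvalue, 4.4944, is at most the vertex count 10.

[0, 0.1288, 0.3924, 1, 1, 1.5222, 2.2184, 3.3439, 3.9000, 4.4944]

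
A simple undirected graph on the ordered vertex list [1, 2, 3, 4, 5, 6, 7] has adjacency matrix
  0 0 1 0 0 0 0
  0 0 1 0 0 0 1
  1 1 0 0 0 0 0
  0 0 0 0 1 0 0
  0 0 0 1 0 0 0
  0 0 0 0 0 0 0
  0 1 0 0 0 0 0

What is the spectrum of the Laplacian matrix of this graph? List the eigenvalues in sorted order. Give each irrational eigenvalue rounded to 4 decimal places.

Each diagonal entry of L is the vertex degree and each off-diagonal entry is -1 where an edge is present, 0 otherwise; in the order [1, 2, 3, 4, 5, 6, 7] the diagonal is [1, 2, 2, 1, 1, 0, 1]. The multiplicity of 0 as a Laplacian eigenvalue equals the number of connected components. The 3 zero eigenvalues correspond to the 3 connected components. The eigenvalues sum to 8, which equals trace(L) = 2|E|. There are 3 zeros in the spectrum, matching the 3 components.

[0, 0, 0, 0.5858, 2, 2, 3.4142]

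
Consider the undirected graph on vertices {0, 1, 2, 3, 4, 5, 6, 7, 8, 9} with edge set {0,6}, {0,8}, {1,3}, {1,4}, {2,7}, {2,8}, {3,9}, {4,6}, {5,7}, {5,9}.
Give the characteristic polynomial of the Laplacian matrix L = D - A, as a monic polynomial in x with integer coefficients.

Reading degrees in the order [0, 1, 2, 3, 4, 5, 6, 7, 8, 9] gives [2, 2, 2, 2, 2, 2, 2, 2, 2, 2]; set D = diag(2, 2, 2, 2, 2, 2, 2, 2, 2, 2) and form L = D - A. L has integer entries, so p(x) = det(xI - L) has integer coefficients. Expanding the determinant yields x^10 - 20x^9 + 170x^8 - 800x^7 + 2275x^6 - 4004x^5 + 4290x^4 - 2640x^3 + 825x^2 - 100x. The coefficient of x^9 equals -trace(L) = -20, matching the sum of degrees. There is one zero in the spectrum, matching the 1 component.

x^10 - 20x^9 + 170x^8 - 800x^7 + 2275x^6 - 4004x^5 + 4290x^4 - 2640x^3 + 825x^2 - 100x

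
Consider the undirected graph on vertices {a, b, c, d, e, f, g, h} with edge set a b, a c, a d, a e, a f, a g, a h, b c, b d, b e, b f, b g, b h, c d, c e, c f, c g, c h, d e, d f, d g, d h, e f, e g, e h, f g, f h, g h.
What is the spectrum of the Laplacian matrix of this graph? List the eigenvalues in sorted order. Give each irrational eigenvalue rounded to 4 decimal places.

[0, 8, 8, 8, 8, 8, 8, 8]

Reading degrees in the order [a, b, c, d, e, f, g, h] gives [7, 7, 7, 7, 7, 7, 7, 7]; set D = diag(7, 7, 7, 7, 7, 7, 7, 7) and form L = D - A. L is symmetric positive semidefinite, so every eigenvalue is real and nonnegative. The single zero eigenvalue shows the graph is connected.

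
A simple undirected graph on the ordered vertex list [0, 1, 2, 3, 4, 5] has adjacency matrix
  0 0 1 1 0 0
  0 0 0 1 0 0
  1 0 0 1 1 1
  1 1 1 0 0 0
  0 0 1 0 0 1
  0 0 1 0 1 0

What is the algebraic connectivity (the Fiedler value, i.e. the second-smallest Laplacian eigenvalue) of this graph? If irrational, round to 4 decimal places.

0.6314

Reading degrees in the order [0, 1, 2, 3, 4, 5] gives [2, 1, 4, 3, 2, 2]; set D = diag(2, 1, 4, 3, 2, 2) and form L = D - A. The sorted Laplacian eigenvalues are [0, 0.6314, 1.4738, 3, 3.7877, 5.1071]; the algebraic connectivity is the second entry, 0.6314.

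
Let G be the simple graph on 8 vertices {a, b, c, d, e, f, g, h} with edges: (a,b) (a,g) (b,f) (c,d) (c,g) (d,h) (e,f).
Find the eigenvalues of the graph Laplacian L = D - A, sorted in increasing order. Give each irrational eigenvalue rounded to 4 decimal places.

With the vertex order [a, b, c, d, e, f, g, h], the degrees are [2, 2, 2, 2, 1, 2, 2, 1], giving D = diag(2, 2, 2, 2, 1, 2, 2, 1) and L = D - A. The multiplicity of 0 as a Laplacian eigenvalue equals the number of connected components.

[0, 0.1522, 0.5858, 1.2346, 2, 2.7654, 3.4142, 3.8478]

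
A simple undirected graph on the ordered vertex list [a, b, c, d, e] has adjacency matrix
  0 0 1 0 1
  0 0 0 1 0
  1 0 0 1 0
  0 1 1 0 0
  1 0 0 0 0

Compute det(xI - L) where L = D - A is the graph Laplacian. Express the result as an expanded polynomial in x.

x^5 - 8x^4 + 21x^3 - 20x^2 + 5x

Reading degrees in the order [a, b, c, d, e] gives [2, 1, 2, 2, 1]; set D = diag(2, 1, 2, 2, 1) and form L = D - A. L has integer entries, so p(x) = det(xI - L) has integer coefficients. Expanding the determinant yields x^5 - 8x^4 + 21x^3 - 20x^2 + 5x. The coefficient of x^4 equals -trace(L) = -8, matching the sum of degrees. The eigenvalues sum to 8, which equals trace(L) = 2|E|.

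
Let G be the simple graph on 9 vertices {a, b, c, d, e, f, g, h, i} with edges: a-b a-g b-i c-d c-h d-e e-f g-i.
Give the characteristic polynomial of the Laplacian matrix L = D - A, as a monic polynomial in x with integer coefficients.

With the vertex order [a, b, c, d, e, f, g, h, i], the degrees are [2, 2, 2, 2, 2, 1, 2, 1, 2], giving D = diag(2, 2, 2, 2, 2, 1, 2, 1, 2) and L = D - A. L has integer entries, so p(x) = det(xI - L) has integer coefficients. Expanding the determinant yields x^9 - 16x^8 + 105x^7 - 364x^6 + 713x^5 - 776x^4 + 420x^3 - 80x^2. The constant term is 0 because L is singular (the all-ones vector lies in its kernel). There are 2 zeros in the spectrum, matching the 2 components.

x^9 - 16x^8 + 105x^7 - 364x^6 + 713x^5 - 776x^4 + 420x^3 - 80x^2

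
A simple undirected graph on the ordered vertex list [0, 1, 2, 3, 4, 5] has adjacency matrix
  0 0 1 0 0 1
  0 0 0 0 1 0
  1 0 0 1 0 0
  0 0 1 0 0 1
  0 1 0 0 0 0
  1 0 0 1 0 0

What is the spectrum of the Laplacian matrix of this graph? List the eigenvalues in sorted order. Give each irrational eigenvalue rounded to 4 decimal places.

With the vertex order [0, 1, 2, 3, 4, 5], the degrees are [2, 1, 2, 2, 1, 2], giving D = diag(2, 1, 2, 2, 1, 2) and L = D - A. The multiplicity of 0 as a Laplacian eigenvalue equals the number of connected components. The 2 zero eigenvalues correspond to the 2 connected components.

[0, 0, 2, 2, 2, 4]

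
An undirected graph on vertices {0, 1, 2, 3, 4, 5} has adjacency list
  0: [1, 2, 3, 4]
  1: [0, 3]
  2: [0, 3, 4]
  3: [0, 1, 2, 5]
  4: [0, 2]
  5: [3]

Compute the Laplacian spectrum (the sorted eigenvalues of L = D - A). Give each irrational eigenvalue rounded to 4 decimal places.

[0, 0.8851, 1.6972, 3.2541, 4.8608, 5.3028]

Each diagonal entry of L is the vertex degree and each off-diagonal entry is -1 where an edge is present, 0 otherwise; in the order [0, 1, 2, 3, 4, 5] the diagonal is [4, 2, 3, 4, 2, 1]. The multiplicity of 0 as a Laplacian eigenvalue equals the number of connected components. There is one zero in the spectrum, matching the 1 component.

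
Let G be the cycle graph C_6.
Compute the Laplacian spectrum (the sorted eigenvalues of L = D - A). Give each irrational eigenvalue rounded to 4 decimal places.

[0, 1, 1, 3, 3, 4]

The graph has 6 vertices and degree multiset [2, 2, 2, 2, 2, 2]; D is the diagonal matrix of degrees and L = D - A. L is symmetric positive semidefinite, so every eigenvalue is real and nonnegative. The single zero eigenvalue shows the graph is connected.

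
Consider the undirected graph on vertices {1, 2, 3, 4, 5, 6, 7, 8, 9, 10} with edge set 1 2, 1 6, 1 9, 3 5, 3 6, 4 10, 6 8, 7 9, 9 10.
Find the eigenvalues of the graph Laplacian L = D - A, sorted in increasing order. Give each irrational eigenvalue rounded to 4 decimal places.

Reading degrees in the order [1, 2, 3, 4, 5, 6, 7, 8, 9, 10] gives [3, 1, 2, 1, 1, 3, 1, 1, 3, 2]; set D = diag(3, 1, 2, 1, 1, 3, 1, 1, 3, 2) and form L = D - A. The multiplicity of 0 as a Laplacian eigenvalue equals the number of connected components. There is one zero in the spectrum, matching the 1 component. The largest eigenvalue, 4.8760, is at most the vertex count 10.

[0, 0.1729, 0.4755, 0.6617, 0.7420, 2, 2.2091, 2.9065, 3.9563, 4.8760]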